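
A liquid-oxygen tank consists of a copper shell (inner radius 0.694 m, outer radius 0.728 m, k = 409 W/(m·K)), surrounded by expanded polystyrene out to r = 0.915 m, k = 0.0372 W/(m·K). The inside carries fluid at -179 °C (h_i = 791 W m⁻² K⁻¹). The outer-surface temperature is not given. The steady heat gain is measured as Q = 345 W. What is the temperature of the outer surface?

Series resistances:
  R_conv,in = 1/(4πr²h) = 1/(4π·0.694²·791) = 2.089×10^-4 K/W
  R_copper = (1/0.694 − 1/0.728)/(4πk) = 0.06730/(4π·409) = 1.309×10^-5 K/W
  R_expanded polystyrene = (1/0.728 − 1/0.915)/(4πk) = 0.2807/(4π·0.0372) = 0.6005 K/W
ΣR = 0.6008 K/W
ΔT = Q·ΣR = 345 × 0.6008 = 207.3 K
Heat flows inward, so T_out = T_in + ΔT = -179 + 207.3 = 28.3 °C

T_out = 28.3 °C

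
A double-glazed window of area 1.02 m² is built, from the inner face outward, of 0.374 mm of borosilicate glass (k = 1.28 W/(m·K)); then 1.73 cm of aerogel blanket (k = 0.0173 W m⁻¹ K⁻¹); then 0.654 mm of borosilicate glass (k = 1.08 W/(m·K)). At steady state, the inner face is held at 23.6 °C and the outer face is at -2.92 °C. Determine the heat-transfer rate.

Resistance network (inner→outer):
  R_borosilicate glass = L/(kA) = 3.74×10^-4/(1.28·1.02) = 2.865×10^-4 K/W
  R_aerogel blanket = L/(kA) = 0.0173/(0.0173·1.02) = 0.9804 K/W
  R_borosilicate glass = L/(kA) = 6.54×10^-4/(1.08·1.02) = 5.937×10^-4 K/W
ΣR = 2.865×10^-4 + 0.9804 + 5.937×10^-4 = 0.9813 K/W
Q = ΔT/ΣR = (23.6 °C − -2.92 °C)/0.9813 = 27.0 W

Q = 27.0 W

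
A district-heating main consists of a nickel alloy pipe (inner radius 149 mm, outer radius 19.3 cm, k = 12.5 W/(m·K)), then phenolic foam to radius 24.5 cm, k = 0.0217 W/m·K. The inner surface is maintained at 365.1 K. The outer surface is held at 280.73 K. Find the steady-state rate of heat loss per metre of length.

Q' = 48.1 W/m

Treat each layer as a resistance in series:
  R'_nickel alloy = ln(0.193/0.149)/(2πk) = 0.2587/(2π·12.5) = 0.003294 m·K/W
  R'_phenolic foam = ln(0.245/0.193)/(2πk) = 0.2386/(2π·0.0217) = 1.750 m·K/W
ΣR = 0.003294 + 1.750 = 1.753 m·K/W
Q' = ΔT/ΣR = (365.1 K − 280.73 K)/1.753 = 48.1 W/m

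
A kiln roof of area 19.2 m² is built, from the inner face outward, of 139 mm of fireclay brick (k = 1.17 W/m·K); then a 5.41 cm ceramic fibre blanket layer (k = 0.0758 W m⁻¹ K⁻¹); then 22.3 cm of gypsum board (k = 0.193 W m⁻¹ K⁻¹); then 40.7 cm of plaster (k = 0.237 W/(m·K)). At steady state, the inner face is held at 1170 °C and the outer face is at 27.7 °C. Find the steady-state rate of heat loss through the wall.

Series thermal resistances, inner to outer:
  R_fireclay brick = L/(kA) = 0.139/(1.17·19.2) = 0.006188 K/W
  R_ceramic fibre blanket = L/(kA) = 0.0541/(0.0758·19.2) = 0.03717 K/W
  R_gypsum board = L/(kA) = 0.223/(0.193·19.2) = 0.06018 K/W
  R_plaster = L/(kA) = 0.407/(0.237·19.2) = 0.08944 K/W
ΣR = 0.006188 + 0.03717 + 0.06018 + 0.08944 = 0.1930 K/W
Q = ΔT/ΣR = (1170 °C − 27.7 °C)/0.1930 = 5920 W

Q = 5.92 kW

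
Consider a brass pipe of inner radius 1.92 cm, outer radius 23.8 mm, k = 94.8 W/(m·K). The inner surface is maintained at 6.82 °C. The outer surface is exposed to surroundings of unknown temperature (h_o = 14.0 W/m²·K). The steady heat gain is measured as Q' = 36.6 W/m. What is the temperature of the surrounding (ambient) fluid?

Sum the resistances:
  R'_brass = ln(0.0238/0.0192)/(2πk) = 0.2148/(2π·94.8) = 3.606×10^-4 m·K/W
  R'_conv,out = 1/(2πr h) = 1/(2π·0.0238·14.0) = 0.4777 m·K/W
ΣR = 0.4780 m·K/W
ΔT = Q'·ΣR = 36.6 × 0.4780 = 17.49 K
Heat flows inward, so T_out = T_in + ΔT = 6.82 + 17.49 = 24.3 °C

T_out = 24.3 °C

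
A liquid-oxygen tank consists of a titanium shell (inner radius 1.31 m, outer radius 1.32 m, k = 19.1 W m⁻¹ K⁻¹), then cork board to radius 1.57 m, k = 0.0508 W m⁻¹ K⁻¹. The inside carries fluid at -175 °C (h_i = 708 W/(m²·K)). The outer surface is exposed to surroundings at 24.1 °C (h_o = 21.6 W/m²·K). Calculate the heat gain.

Q = 1040 W

Treat each layer as a resistance in series:
  R_conv,in = 1/(4πr²h) = 1/(4π·1.31²·708) = 6.550×10^-5 K/W
  R_titanium = (1/1.31 − 1/1.32)/(4πk) = 0.005783/(4π·19.1) = 2.409×10^-5 K/W
  R_cork board = (1/1.32 − 1/1.57)/(4πk) = 0.1206/(4π·0.0508) = 0.1890 K/W
  R_conv,out = 1/(4πr²h) = 1/(4π·1.57²·21.6) = 0.001495 K/W
ΣR = 6.550×10^-5 + 2.409×10^-5 + 0.1890 + 0.001495 = 0.1906 K/W
Q = ΔT/ΣR = (-175 °C − 24.1 °C)/0.1906 = -1040 W
(Negative Q ⇒ heat flows inward; heat gain = 1040 W.)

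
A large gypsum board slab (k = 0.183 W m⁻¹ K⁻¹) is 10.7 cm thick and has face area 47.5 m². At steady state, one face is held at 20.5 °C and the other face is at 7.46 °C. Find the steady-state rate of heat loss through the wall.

Q = 1060 W

Q = kA·ΔT/L = 0.183 × 47.5 × |20.5 °C − 7.46 °C| / 0.107 = 1060 W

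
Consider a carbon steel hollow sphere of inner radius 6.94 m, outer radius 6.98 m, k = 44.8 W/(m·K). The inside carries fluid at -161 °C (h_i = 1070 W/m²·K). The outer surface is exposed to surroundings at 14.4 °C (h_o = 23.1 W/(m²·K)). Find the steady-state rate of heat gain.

Resistance network (inner→outer):
  R_conv,in = 1/(4πr²h) = 1/(4π·6.94²·1070) = 1.544×10^-6 K/W
  R_carbon steel = (1/6.94 − 1/6.98)/(4πk) = 8.257×10^-4/(4π·44.8) = 1.467×10^-6 K/W
  R_conv,out = 1/(4πr²h) = 1/(4π·6.98²·23.1) = 7.071×10^-5 K/W
ΣR = 1.544×10^-6 + 1.467×10^-6 + 7.071×10^-5 = 7.372×10^-5 K/W
Q = ΔT/ΣR = (-161 °C − 14.4 °C)/7.372×10^-5 = -2.38×10^6 W
(Negative Q ⇒ heat flows inward; heat gain = 2.38×10^6 W.)

Q = 2380 kW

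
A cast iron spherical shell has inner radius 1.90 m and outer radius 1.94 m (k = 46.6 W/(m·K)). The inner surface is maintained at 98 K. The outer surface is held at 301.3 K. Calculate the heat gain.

Q = 4πk·ΔT/(1/r₁ − 1/r₂) = 4π × 46.6 × 203.3 / (1/1.90 − 1/1.94) = 1.10×10^7 W

Q = 1.10×10^7 W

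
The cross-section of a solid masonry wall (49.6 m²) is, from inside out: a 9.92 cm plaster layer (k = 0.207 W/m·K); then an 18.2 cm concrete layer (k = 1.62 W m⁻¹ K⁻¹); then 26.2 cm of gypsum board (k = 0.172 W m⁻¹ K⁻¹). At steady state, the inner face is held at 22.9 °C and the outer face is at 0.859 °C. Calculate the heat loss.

Series thermal resistances, inner to outer:
  R_plaster = L/(kA) = 0.0992/(0.207·49.6) = 0.009662 K/W
  R_concrete = L/(kA) = 0.182/(1.62·49.6) = 0.002265 K/W
  R_gypsum board = L/(kA) = 0.262/(0.172·49.6) = 0.03071 K/W
ΣR = 0.009662 + 0.002265 + 0.03071 = 0.04264 K/W
Q = ΔT/ΣR = (22.9 °C − 0.859 °C)/0.04264 = 517 W

Q = 517 W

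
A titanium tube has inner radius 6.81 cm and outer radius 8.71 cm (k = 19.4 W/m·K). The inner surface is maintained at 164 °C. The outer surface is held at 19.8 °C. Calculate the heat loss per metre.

Q' = 2πk·ΔT/ln(r₂/r₁) = 2π × 19.4 × 144.2 / ln(0.0871/0.0681) = 71400 W/m

Q' = 71.4 kW/m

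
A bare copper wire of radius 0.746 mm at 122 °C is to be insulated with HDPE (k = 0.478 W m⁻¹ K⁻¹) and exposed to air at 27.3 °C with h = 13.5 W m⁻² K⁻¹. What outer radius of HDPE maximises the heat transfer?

r_cr = 3.54 cm

For a cylinder, r_cr = k_ins/h = 0.478/13.5 = 0.0354 m = 3.54 cm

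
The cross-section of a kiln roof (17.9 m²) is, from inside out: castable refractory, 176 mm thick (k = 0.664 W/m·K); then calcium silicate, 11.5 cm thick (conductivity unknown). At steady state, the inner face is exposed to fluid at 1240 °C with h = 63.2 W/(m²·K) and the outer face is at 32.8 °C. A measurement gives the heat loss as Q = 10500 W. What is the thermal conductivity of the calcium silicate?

k = 0.0647 W/m·K

ΣR = ΔT/Q = |1240 − 32.8|/10500 = 0.1150 K/W
Known resistances:
  R_conv,in = 1/(hA) = 1/(63.2·17.9) = 8.840×10^-4 K/W
  R_castable refractory = L/(kA) = 0.176/(0.664·17.9) = 0.01481 K/W
R_calcium silicate = ΣR − ΣR_known = 0.1150 − 0.01569 = 0.09931 K/W
L/(kA) = 0.09931 ⇒ k = 0.115/(0.09931·17.9) = 0.0647 W/m·K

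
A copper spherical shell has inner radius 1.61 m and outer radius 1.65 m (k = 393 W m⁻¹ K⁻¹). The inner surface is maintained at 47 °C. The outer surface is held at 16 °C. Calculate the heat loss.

Q = 4πk·ΔT/(1/r₁ − 1/r₂) = 4π × 393 × 31 / (1/1.61 − 1/1.65) = 1.02×10^7 W

Q = 10200 kW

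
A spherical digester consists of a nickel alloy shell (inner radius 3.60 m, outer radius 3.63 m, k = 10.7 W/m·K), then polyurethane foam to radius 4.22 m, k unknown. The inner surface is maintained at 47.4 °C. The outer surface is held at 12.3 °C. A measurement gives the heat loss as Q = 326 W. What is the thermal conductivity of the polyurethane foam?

k = 0.0285 W/m·K

ΣR = ΔT/Q = |47.4 − 12.3|/326 = 0.1077 K/W
Known resistances:
  R_nickel alloy = (1/3.60 − 1/3.63)/(4πk) = 0.002296/(4π·10.7) = 1.707×10^-5 K/W
R_polyurethane foam = ΣR − ΣR_known = 0.1077 − 1.707×10^-5 = 0.1077 K/W
(1/r₁−1/r₂)/(4πk) = 0.1077 ⇒ k = 0.03852/(4π·0.1077) = 0.0285 W/m·K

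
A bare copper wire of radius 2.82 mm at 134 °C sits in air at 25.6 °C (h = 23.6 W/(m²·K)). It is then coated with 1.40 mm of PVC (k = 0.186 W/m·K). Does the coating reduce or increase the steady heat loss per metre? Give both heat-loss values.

increases: 45.3 → 55.8 W/m

Critical radius for a cylinder: r_cr = k/h = 0.00788 m = 0.788 cm.
Outer radius after coating: r₂ = 0.00282 + 0.00140 = 0.00422 m.
Since r₁ < r_cr and r₂ ≤ r_cr, the coating moves toward the maximum at r_cr — heat loss rises.
Bare: R = 1/(2πr₁h) = 2.391 m·K/W; Q = 108.4/2.391 = 45.3 W/m.
Coated: R = R_cond + R_conv = 1.943 m·K/W; Q = 108.4/1.943 = 55.8 W/m.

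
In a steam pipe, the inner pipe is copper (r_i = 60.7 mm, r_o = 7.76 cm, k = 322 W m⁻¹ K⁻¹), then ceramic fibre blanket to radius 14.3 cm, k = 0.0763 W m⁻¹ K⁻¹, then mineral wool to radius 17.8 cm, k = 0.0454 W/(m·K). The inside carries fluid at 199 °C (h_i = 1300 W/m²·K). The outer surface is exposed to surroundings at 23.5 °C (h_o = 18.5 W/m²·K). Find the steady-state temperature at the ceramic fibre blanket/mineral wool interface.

T = 91.9 °C

Resistance network (inner→outer):
  R'_conv,in = 1/(2πr h) = 1/(2π·0.0607·1300) = 0.002017 m·K/W
  R'_copper = ln(0.0776/0.0607)/(2πk) = 0.2456/(2π·322) = 1.214×10^-4 m·K/W
  R'_ceramic fibre blanket = ln(0.143/0.0776)/(2πk) = 0.6113/(2π·0.0763) = 1.275 m·K/W
  R'_mineral wool = ln(0.178/0.143)/(2πk) = 0.2189/(2π·0.0454) = 0.7675 m·K/W
  R'_conv,out = 1/(2πr h) = 1/(2π·0.178·18.5) = 0.04833 m·K/W
ΣR = 0.002017 + 1.214×10^-4 + 1.275 + 0.7675 + 0.04833 = 2.093 m·K/W
Q' = ΔT/ΣR = (199 °C − 23.5 °C)/2.093 = 83.85 W/m
From the inner boundary to the ceramic fibre blanket/mineral wool interface, ΣR_partial = 1.277 m·K/W.
T_interface = T_in − Q'·ΣR_partial = 199 °C − (83.85)(1.277) = 91.9 °C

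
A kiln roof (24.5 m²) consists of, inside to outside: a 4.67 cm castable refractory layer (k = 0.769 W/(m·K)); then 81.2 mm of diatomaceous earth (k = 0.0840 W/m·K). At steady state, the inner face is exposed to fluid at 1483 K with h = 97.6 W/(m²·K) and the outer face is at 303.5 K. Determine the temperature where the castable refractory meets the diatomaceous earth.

T = 1402 K

Series thermal resistances, inner to outer:
  R_conv,in = 1/(hA) = 1/(97.6·24.5) = 4.182×10^-4 K/W
  R_castable refractory = L/(kA) = 0.0467/(0.769·24.5) = 0.002479 K/W
  R_diatomaceous earth = L/(kA) = 0.0812/(0.0840·24.5) = 0.03946 K/W
ΣR = 4.182×10^-4 + 0.002479 + 0.03946 = 0.04236 K/W
Q = ΔT/ΣR = (1483 K − 303.5 K)/0.04236 = 27840 W
From the inner boundary to the castable refractory/diatomaceous earth interface, ΣR_partial = 0.002897 K/W.
T_interface = T_in − Q·ΣR_partial = 1483 K − (27840)(0.002897) = 1402 K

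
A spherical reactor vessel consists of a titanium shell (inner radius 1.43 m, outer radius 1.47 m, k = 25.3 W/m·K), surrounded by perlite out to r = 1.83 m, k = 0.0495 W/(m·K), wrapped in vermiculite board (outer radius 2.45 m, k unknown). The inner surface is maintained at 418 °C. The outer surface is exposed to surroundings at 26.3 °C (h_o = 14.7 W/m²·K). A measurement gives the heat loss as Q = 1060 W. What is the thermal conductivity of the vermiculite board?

k = 0.0717 W/m·K

ΣR = ΔT/Q = |418 − 26.3|/1060 = 0.3695 K/W
Known resistances:
  R_titanium = (1/1.43 − 1/1.47)/(4πk) = 0.01903/(4π·25.3) = 5.985×10^-5 K/W
  R_perlite = (1/1.47 − 1/1.83)/(4πk) = 0.1338/(4π·0.0495) = 0.2151 K/W
  R_conv,out = 1/(4πr²h) = 1/(4π·2.45²·14.7) = 9.019×10^-4 K/W
R_vermiculite board = ΣR − ΣR_known = 0.3695 − 0.2161 = 0.1534 K/W
(1/r₁−1/r₂)/(4πk) = 0.1534 ⇒ k = 0.1383/(4π·0.1534) = 0.0717 W/m·K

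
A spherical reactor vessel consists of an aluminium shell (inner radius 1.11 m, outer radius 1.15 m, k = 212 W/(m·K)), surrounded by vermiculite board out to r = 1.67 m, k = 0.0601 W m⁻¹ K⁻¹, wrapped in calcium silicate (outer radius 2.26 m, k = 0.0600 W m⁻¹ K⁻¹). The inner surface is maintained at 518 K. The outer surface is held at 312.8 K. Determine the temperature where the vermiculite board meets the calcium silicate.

T = 388 K

Series thermal resistances, inner to outer:
  R_aluminium = (1/1.11 − 1/1.15)/(4πk) = 0.03134/(4π·212) = 1.176×10^-5 K/W
  R_vermiculite board = (1/1.15 − 1/1.67)/(4πk) = 0.2708/(4π·0.0601) = 0.3585 K/W
  R_calcium silicate = (1/1.67 − 1/2.26)/(4πk) = 0.1563/(4π·0.0600) = 0.2073 K/W
ΣR = 1.176×10^-5 + 0.3585 + 0.2073 = 0.5658 K/W
Q = ΔT/ΣR = (518 K − 312.8 K)/0.5658 = 362.7 W
From the inner boundary to the vermiculite board/calcium silicate interface, ΣR_partial = 0.3585 K/W.
T_interface = T_in − Q·ΣR_partial = 518 K − (362.7)(0.3585) = 388 K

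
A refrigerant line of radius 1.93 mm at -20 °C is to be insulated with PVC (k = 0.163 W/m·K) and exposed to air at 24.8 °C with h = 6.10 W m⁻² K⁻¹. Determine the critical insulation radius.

For a cylinder, r_cr = k_ins/h = 0.163/6.10 = 0.0267 m = 2.67 cm

r_cr = 2.67 cm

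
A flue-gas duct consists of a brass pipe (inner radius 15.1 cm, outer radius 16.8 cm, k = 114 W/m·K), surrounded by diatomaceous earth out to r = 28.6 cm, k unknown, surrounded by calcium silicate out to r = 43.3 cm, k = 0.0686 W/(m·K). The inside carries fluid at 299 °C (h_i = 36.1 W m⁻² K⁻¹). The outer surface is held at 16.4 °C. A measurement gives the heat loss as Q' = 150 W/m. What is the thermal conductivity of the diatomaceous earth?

k = 0.0949 W/m·K

ΣR = ΔT/Q' = |299 − 16.4|/150 = 1.884 m·K/W
Known resistances:
  R'_conv,in = 1/(2πr h) = 1/(2π·0.151·36.1) = 0.02920 m·K/W
  R'_brass = ln(0.168/0.151)/(2πk) = 0.1067/(2π·114) = 1.489×10^-4 m·K/W
  R'_calcium silicate = ln(0.433/0.286)/(2πk) = 0.4147/(2π·0.0686) = 0.9622 m·K/W
R_diatomaceous earth = ΣR − ΣR_known = 1.884 − 0.9915 = 0.8925 m·K/W
ln(r₂/r₁)/(2πk) = 0.8925 ⇒ k = 0.5320/(2π·0.8925) = 0.0949 W/m·K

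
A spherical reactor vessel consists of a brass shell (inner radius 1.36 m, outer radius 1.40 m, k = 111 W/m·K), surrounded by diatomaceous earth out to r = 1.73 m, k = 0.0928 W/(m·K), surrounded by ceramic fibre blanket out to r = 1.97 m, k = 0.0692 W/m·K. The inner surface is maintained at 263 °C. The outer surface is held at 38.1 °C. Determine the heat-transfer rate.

Q = 1140 W

Treat each layer as a resistance in series:
  R_brass = (1/1.36 − 1/1.40)/(4πk) = 0.02101/(4π·111) = 1.506×10^-5 K/W
  R_diatomaceous earth = (1/1.40 − 1/1.73)/(4πk) = 0.1363/(4π·0.0928) = 0.1168 K/W
  R_ceramic fibre blanket = (1/1.73 − 1/1.97)/(4πk) = 0.07042/(4π·0.0692) = 0.08098 K/W
ΣR = 1.506×10^-5 + 0.1168 + 0.08098 = 0.1978 K/W
Q = ΔT/ΣR = (263 °C − 38.1 °C)/0.1978 = 1140 W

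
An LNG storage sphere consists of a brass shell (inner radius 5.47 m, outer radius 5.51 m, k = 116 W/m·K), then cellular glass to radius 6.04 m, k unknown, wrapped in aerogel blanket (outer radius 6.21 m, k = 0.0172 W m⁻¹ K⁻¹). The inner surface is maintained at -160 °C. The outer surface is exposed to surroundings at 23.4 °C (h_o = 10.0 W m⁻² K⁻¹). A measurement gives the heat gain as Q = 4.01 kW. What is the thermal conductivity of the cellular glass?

ΣR = ΔT/Q = |-160 − 23.4|/4010 = 0.04574 K/W
Known resistances:
  R_brass = (1/5.47 − 1/5.51)/(4πk) = 0.001327/(4π·116) = 9.104×10^-7 K/W
  R_aerogel blanket = (1/6.04 − 1/6.21)/(4πk) = 0.004532/(4π·0.0172) = 0.02097 K/W
  R_conv,out = 1/(4πr²h) = 1/(4π·6.21²·10.0) = 2.064×10^-4 K/W
R_cellular glass = ΣR − ΣR_known = 0.04574 − 0.02118 = 0.02456 K/W
(1/r₁−1/r₂)/(4πk) = 0.02456 ⇒ k = 0.01593/(4π·0.02456) = 0.0516 W/m·K

k = 0.0516 W/m·K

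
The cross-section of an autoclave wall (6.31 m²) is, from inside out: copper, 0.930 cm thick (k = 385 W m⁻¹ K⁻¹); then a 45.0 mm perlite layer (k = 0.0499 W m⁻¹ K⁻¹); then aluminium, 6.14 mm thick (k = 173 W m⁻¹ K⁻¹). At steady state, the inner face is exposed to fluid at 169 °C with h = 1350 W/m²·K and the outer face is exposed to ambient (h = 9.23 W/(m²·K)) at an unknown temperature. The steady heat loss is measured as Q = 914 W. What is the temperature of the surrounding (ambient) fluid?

T_out = 22.6 °C

Series resistances:
  R_conv,in = 1/(hA) = 1/(1350·6.31) = 1.174×10^-4 K/W
  R_copper = L/(kA) = 0.00930/(385·6.31) = 3.828×10^-6 K/W
  R_perlite = L/(kA) = 0.0450/(0.0499·6.31) = 0.1429 K/W
  R_aluminium = L/(kA) = 0.00614/(173·6.31) = 5.625×10^-6 K/W
  R_conv,out = 1/(hA) = 1/(9.23·6.31) = 0.01717 K/W
ΣR = 0.1602 K/W
ΔT = Q·ΣR = 914 × 0.1602 = 146.4 K
Heat flows outward, so T_out = T_in − ΔT = 169 − 146.4 = 22.6 °C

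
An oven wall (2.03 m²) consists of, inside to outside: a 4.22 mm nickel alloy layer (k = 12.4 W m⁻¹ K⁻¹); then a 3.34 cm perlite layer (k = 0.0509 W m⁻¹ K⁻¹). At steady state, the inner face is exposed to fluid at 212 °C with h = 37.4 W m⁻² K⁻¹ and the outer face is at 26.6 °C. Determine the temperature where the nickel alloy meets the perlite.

Resistance network (inner→outer):
  R_conv,in = 1/(hA) = 1/(37.4·2.03) = 0.01317 K/W
  R_nickel alloy = L/(kA) = 0.00422/(12.4·2.03) = 1.676×10^-4 K/W
  R_perlite = L/(kA) = 0.0334/(0.0509·2.03) = 0.3232 K/W
ΣR = 0.01317 + 1.676×10^-4 + 0.3232 = 0.3365 K/W
Q = ΔT/ΣR = (212 °C − 26.6 °C)/0.3365 = 551.0 W
From the inner boundary to the nickel alloy/perlite interface, ΣR_partial = 0.01334 K/W.
T_interface = T_in − Q·ΣR_partial = 212 °C − (551.0)(0.01334) = 205 °C

T = 205 °C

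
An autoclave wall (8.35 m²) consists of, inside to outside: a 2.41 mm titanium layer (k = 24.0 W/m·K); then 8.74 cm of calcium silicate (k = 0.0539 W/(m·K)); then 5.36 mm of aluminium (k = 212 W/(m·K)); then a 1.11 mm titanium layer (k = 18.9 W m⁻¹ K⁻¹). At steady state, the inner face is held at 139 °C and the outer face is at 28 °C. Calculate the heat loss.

Treat each layer as a resistance in series:
  R_titanium = L/(kA) = 0.00241/(24.0·8.35) = 1.203×10^-5 K/W
  R_calcium silicate = L/(kA) = 0.0874/(0.0539·8.35) = 0.1942 K/W
  R_aluminium = L/(kA) = 0.00536/(212·8.35) = 3.028×10^-6 K/W
  R_titanium = L/(kA) = 0.00111/(18.9·8.35) = 7.034×10^-6 K/W
ΣR = 1.203×10^-5 + 0.1942 + 3.028×10^-6 + 7.034×10^-6 = 0.1942 K/W
Q = ΔT/ΣR = (139 °C − 28 °C)/0.1942 = 572 W

Q = 572 W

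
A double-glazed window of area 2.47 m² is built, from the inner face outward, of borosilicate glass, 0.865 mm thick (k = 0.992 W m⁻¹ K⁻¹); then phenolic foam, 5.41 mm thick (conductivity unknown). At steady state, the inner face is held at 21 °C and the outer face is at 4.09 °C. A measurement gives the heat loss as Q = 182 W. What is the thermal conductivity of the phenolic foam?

k = 0.0237 W/m·K

ΣR = ΔT/Q = |21 − 4.09|/182 = 0.09291 K/W
Known resistances:
  R_borosilicate glass = L/(kA) = 8.65×10^-4/(0.992·2.47) = 3.530×10^-4 K/W
R_phenolic foam = ΣR − ΣR_known = 0.09291 − 3.530×10^-4 = 0.09256 K/W
L/(kA) = 0.09256 ⇒ k = 0.00541/(0.09256·2.47) = 0.0237 W/m·K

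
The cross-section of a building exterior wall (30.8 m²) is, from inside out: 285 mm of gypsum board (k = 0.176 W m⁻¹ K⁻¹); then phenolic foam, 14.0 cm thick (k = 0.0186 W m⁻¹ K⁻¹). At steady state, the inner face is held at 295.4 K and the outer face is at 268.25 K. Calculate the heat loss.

Q = 91.4 W

Series thermal resistances, inner to outer:
  R_gypsum board = L/(kA) = 0.285/(0.176·30.8) = 0.05258 K/W
  R_phenolic foam = L/(kA) = 0.140/(0.0186·30.8) = 0.2444 K/W
ΣR = 0.05258 + 0.2444 = 0.2970 K/W
Q = ΔT/ΣR = (295.4 K − 268.25 K)/0.2970 = 91.4 W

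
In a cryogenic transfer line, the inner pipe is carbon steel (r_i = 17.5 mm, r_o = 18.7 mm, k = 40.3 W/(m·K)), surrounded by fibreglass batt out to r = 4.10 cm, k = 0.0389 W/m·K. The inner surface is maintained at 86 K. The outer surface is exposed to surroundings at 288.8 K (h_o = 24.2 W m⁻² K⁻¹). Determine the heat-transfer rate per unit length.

Treat each layer as a resistance in series:
  R'_carbon steel = ln(0.0187/0.0175)/(2πk) = 0.06632/(2π·40.3) = 2.619×10^-4 m·K/W
  R'_fibreglass batt = ln(0.0410/0.0187)/(2πk) = 0.7850/(2π·0.0389) = 3.212 m·K/W
  R'_conv,out = 1/(2πr h) = 1/(2π·0.0410·24.2) = 0.1604 m·K/W
ΣR = 2.619×10^-4 + 3.212 + 0.1604 = 3.373 m·K/W
Q' = ΔT/ΣR = (86 K − 288.8 K)/3.373 = -60.1 W/m
(Negative Q' ⇒ heat flows inward; heat gain = 60.1 W/m.)

Q' = 60.1 W/m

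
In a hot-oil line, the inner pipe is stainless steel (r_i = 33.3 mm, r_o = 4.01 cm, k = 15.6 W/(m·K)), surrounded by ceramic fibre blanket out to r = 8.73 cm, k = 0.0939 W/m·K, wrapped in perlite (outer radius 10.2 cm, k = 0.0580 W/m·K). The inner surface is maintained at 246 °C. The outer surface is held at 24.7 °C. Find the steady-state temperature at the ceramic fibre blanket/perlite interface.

Treat each layer as a resistance in series:
  R'_stainless steel = ln(0.0401/0.0333)/(2πk) = 0.1858/(2π·15.6) = 0.001896 m·K/W
  R'_ceramic fibre blanket = ln(0.0873/0.0401)/(2πk) = 0.7780/(2π·0.0939) = 1.319 m·K/W
  R'_perlite = ln(0.102/0.0873)/(2πk) = 0.1556/(2π·0.0580) = 0.4270 m·K/W
ΣR = 0.001896 + 1.319 + 0.4270 = 1.748 m·K/W
Q' = ΔT/ΣR = (246 °C − 24.7 °C)/1.748 = 126.6 W/m
From the inner boundary to the ceramic fibre blanket/perlite interface, ΣR_partial = 1.321 m·K/W.
T_interface = T_in − Q'·ΣR_partial = 246 °C − (126.6)(1.321) = 78.8 °C

T = 78.8 °C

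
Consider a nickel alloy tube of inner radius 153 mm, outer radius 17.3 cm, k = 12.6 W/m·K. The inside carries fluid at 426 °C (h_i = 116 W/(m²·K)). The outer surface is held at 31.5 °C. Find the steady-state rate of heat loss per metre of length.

Series thermal resistances, inner to outer:
  R'_conv,in = 1/(2πr h) = 1/(2π·0.153·116) = 0.008967 m·K/W
  R'_nickel alloy = ln(0.173/0.153)/(2πk) = 0.1229/(2π·12.6) = 0.001552 m·K/W
ΣR = 0.008967 + 0.001552 = 0.01052 m·K/W
Q' = ΔT/ΣR = (426 °C − 31.5 °C)/0.01052 = 37500 W/m

Q' = 37.5 kW/m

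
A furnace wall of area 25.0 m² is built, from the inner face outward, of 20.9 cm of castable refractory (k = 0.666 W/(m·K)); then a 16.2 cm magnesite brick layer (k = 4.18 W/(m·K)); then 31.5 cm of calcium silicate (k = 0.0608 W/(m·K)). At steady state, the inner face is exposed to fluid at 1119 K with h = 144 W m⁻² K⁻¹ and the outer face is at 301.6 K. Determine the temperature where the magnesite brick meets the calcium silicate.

T = 1066 K

Series thermal resistances, inner to outer:
  R_conv,in = 1/(hA) = 1/(144·25.0) = 2.778×10^-4 K/W
  R_castable refractory = L/(kA) = 0.209/(0.666·25.0) = 0.01255 K/W
  R_magnesite brick = L/(kA) = 0.162/(4.18·25.0) = 0.001550 K/W
  R_calcium silicate = L/(kA) = 0.315/(0.0608·25.0) = 0.2072 K/W
ΣR = 2.778×10^-4 + 0.01255 + 0.001550 + 0.2072 = 0.2216 K/W
Q = ΔT/ΣR = (1119 K − 301.6 K)/0.2216 = 3689 W
From the inner boundary to the magnesite brick/calcium silicate interface, ΣR_partial = 0.01438 K/W.
T_interface = T_in − Q·ΣR_partial = 1119 K − (3689)(0.01438) = 1066 K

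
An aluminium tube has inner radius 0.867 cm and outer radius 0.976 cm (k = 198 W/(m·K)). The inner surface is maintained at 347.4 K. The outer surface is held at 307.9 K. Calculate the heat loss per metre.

Q' = 4.15×10^5 W/m

Q' = 2πk·ΔT/ln(r₂/r₁) = 2π × 198 × 39.5 / ln(0.00976/0.00867) = 4.15×10^5 W/m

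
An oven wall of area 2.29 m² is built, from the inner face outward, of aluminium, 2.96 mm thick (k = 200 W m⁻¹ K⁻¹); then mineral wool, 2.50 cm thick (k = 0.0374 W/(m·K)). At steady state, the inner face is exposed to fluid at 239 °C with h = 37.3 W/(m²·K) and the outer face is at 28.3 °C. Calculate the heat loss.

Q = 694 W

Series thermal resistances, inner to outer:
  R_conv,in = 1/(hA) = 1/(37.3·2.29) = 0.01171 K/W
  R_aluminium = L/(kA) = 0.00296/(200·2.29) = 6.463×10^-6 K/W
  R_mineral wool = L/(kA) = 0.0250/(0.0374·2.29) = 0.2919 K/W
ΣR = 0.01171 + 6.463×10^-6 + 0.2919 = 0.3036 K/W
Q = ΔT/ΣR = (239 °C − 28.3 °C)/0.3036 = 694 W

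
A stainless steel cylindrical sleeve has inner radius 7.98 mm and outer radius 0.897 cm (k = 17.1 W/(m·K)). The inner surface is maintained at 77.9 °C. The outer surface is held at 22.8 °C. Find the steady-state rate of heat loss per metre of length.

Q' = 50.6 kW/m

Q' = 2πk·ΔT/ln(r₂/r₁) = 2π × 17.1 × 55.1 / ln(0.00897/0.00798) = 50600 W/m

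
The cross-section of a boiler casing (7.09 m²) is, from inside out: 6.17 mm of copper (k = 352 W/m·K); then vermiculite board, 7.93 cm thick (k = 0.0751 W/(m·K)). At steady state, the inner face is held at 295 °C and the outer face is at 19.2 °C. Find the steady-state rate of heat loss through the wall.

Treat each layer as a resistance in series:
  R_copper = L/(kA) = 0.00617/(352·7.09) = 2.472×10^-6 K/W
  R_vermiculite board = L/(kA) = 0.0793/(0.0751·7.09) = 0.1489 K/W
ΣR = 2.472×10^-6 + 0.1489 = 0.1489 K/W
Q = ΔT/ΣR = (295 °C − 19.2 °C)/0.1489 = 1850 W

Q = 1850 W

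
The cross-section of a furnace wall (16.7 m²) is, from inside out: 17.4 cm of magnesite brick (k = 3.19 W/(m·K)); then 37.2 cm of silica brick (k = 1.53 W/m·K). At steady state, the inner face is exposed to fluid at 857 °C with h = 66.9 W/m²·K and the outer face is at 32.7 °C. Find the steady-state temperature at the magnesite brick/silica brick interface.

T = 674 °C

Series thermal resistances, inner to outer:
  R_conv,in = 1/(hA) = 1/(66.9·16.7) = 8.951×10^-4 K/W
  R_magnesite brick = L/(kA) = 0.174/(3.19·16.7) = 0.003266 K/W
  R_silica brick = L/(kA) = 0.372/(1.53·16.7) = 0.01456 K/W
ΣR = 8.951×10^-4 + 0.003266 + 0.01456 = 0.01872 K/W
Q = ΔT/ΣR = (857 °C − 32.7 °C)/0.01872 = 44030 W
From the inner boundary to the magnesite brick/silica brick interface, ΣR_partial = 0.004161 K/W.
T_interface = T_in − Q·ΣR_partial = 857 °C − (44030)(0.004161) = 674 °C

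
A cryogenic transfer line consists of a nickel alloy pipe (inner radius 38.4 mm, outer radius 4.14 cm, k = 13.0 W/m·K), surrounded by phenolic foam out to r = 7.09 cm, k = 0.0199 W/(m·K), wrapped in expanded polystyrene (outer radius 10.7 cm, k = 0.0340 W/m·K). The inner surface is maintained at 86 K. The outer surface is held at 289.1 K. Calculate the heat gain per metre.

Q' = 32.6 W/m

Resistance network (inner→outer):
  R'_nickel alloy = ln(0.0414/0.0384)/(2πk) = 0.07522/(2π·13.0) = 9.209×10^-4 m·K/W
  R'_phenolic foam = ln(0.0709/0.0414)/(2πk) = 0.5380/(2π·0.0199) = 4.303 m·K/W
  R'_expanded polystyrene = ln(0.107/0.0709)/(2πk) = 0.4116/(2π·0.0340) = 1.927 m·K/W
ΣR = 9.209×10^-4 + 4.303 + 1.927 = 6.231 m·K/W
Q' = ΔT/ΣR = (86 K − 289.1 K)/6.231 = -32.6 W/m
(Negative Q' ⇒ heat flows inward; heat gain = 32.6 W/m.)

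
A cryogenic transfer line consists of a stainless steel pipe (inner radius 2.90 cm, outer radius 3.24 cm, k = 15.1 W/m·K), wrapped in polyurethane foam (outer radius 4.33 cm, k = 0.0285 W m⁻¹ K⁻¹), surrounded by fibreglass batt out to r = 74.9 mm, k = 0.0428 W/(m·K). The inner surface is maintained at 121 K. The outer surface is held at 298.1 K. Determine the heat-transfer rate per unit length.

Treat each layer as a resistance in series:
  R'_stainless steel = ln(0.0324/0.0290)/(2πk) = 0.1109/(2π·15.1) = 0.001168 m·K/W
  R'_polyurethane foam = ln(0.0433/0.0324)/(2πk) = 0.2900/(2π·0.0285) = 1.619 m·K/W
  R'_fibreglass batt = ln(0.0749/0.0433)/(2πk) = 0.5480/(2π·0.0428) = 2.038 m·K/W
ΣR = 0.001168 + 1.619 + 2.038 = 3.658 m·K/W
Q' = ΔT/ΣR = (121 K − 298.1 K)/3.658 = -48.4 W/m
(Negative Q' ⇒ heat flows inward; heat gain = 48.4 W/m.)

Q' = 48.4 W/m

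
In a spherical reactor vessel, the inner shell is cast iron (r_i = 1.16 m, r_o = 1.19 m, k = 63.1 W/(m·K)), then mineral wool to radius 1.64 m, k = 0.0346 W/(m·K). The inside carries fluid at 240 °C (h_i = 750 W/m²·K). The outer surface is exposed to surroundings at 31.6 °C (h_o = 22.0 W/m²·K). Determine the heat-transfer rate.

Series thermal resistances, inner to outer:
  R_conv,in = 1/(4πr²h) = 1/(4π·1.16²·750) = 7.885×10^-5 K/W
  R_cast iron = (1/1.16 − 1/1.19)/(4πk) = 0.02173/(4π·63.1) = 2.741×10^-5 K/W
  R_mineral wool = (1/1.19 − 1/1.64)/(4πk) = 0.2306/(4π·0.0346) = 0.5303 K/W
  R_conv,out = 1/(4πr²h) = 1/(4π·1.64²·22.0) = 0.001345 K/W
ΣR = 7.885×10^-5 + 2.741×10^-5 + 0.5303 + 0.001345 = 0.5318 K/W
Q = ΔT/ΣR = (240 °C − 31.6 °C)/0.5318 = 392 W

Q = 392 W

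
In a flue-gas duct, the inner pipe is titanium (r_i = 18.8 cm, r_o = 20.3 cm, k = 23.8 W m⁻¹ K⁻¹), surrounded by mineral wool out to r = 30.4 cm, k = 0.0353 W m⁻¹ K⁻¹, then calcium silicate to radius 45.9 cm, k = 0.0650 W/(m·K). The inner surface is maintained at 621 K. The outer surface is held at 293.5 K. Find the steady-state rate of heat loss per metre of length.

Series thermal resistances, inner to outer:
  R'_titanium = ln(0.203/0.188)/(2πk) = 0.07676/(2π·23.8) = 5.133×10^-4 m·K/W
  R'_mineral wool = ln(0.304/0.203)/(2πk) = 0.4038/(2π·0.0353) = 1.821 m·K/W
  R'_calcium silicate = ln(0.459/0.304)/(2πk) = 0.4120/(2π·0.0650) = 1.009 m·K/W
ΣR = 5.133×10^-4 + 1.821 + 1.009 = 2.831 m·K/W
Q' = ΔT/ΣR = (621 K − 293.5 K)/2.831 = 116 W/m

Q' = 116 W/m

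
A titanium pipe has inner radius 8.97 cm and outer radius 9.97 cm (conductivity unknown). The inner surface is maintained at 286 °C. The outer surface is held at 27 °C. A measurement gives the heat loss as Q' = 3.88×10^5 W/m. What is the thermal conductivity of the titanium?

k = 25.2 W/m·K

ΣR = ΔT/Q' = |286 − 27|/3.88×10^5 = 6.675×10^-4 m·K/W
ln(r₂/r₁)/(2πk) = 6.675×10^-4 ⇒ k = 0.1057/(2π·6.675×10^-4) = 25.2 W/m·K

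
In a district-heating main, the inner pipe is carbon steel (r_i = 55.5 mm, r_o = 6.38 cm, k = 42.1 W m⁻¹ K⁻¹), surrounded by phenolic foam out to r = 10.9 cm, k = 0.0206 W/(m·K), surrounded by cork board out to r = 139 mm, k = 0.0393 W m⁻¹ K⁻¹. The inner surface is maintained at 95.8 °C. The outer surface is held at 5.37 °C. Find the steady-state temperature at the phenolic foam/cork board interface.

T = 22.7 °C

Resistance network (inner→outer):
  R'_carbon steel = ln(0.0638/0.0555)/(2πk) = 0.1394/(2π·42.1) = 5.269×10^-4 m·K/W
  R'_phenolic foam = ln(0.109/0.0638)/(2πk) = 0.5356/(2π·0.0206) = 4.138 m·K/W
  R'_cork board = ln(0.139/0.109)/(2πk) = 0.2431/(2π·0.0393) = 0.9846 m·K/W
ΣR = 5.269×10^-4 + 4.138 + 0.9846 = 5.123 m·K/W
Q' = ΔT/ΣR = (95.8 °C − 5.37 °C)/5.123 = 17.65 W/m
From the inner boundary to the phenolic foam/cork board interface, ΣR_partial = 4.139 m·K/W.
T_interface = T_in − Q'·ΣR_partial = 95.8 °C − (17.65)(4.139) = 22.7 °C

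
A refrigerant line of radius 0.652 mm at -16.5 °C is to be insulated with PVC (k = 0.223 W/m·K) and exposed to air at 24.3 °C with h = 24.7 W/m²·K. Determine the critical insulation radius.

For a cylinder, r_cr = k_ins/h = 0.223/24.7 = 0.00903 m = 0.903 cm

r_cr = 0.903 cm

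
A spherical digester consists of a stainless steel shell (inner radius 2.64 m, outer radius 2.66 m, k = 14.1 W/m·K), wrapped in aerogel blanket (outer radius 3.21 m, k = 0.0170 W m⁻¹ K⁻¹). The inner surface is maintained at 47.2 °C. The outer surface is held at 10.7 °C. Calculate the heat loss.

Q = 121 W

Resistance network (inner→outer):
  R_stainless steel = (1/2.64 − 1/2.66)/(4πk) = 0.002848/(4π·14.1) = 1.607×10^-5 K/W
  R_aerogel blanket = (1/2.66 − 1/3.21)/(4πk) = 0.06441/(4π·0.0170) = 0.3015 K/W
ΣR = 1.607×10^-5 + 0.3015 = 0.3015 K/W
Q = ΔT/ΣR = (47.2 °C − 10.7 °C)/0.3015 = 121 W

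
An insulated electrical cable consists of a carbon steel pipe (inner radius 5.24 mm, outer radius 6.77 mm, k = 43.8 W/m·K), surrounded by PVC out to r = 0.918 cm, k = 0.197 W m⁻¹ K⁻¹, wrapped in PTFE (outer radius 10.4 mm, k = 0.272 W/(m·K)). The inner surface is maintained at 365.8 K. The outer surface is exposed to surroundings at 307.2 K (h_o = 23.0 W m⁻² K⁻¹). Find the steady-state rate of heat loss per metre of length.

Resistance network (inner→outer):
  R'_carbon steel = ln(0.00677/0.00524)/(2πk) = 0.2562/(2π·43.8) = 9.309×10^-4 m·K/W
  R'_PVC = ln(0.00918/0.00677)/(2πk) = 0.3045/(2π·0.197) = 0.2460 m·K/W
  R'_PTFE = ln(0.0104/0.00918)/(2πk) = 0.1248/(2π·0.272) = 0.07301 m·K/W
  R'_conv,out = 1/(2πr h) = 1/(2π·0.0104·23.0) = 0.6654 m·K/W
ΣR = 9.309×10^-4 + 0.2460 + 0.07301 + 0.6654 = 0.9853 m·K/W
Q' = ΔT/ΣR = (365.8 K − 307.2 K)/0.9853 = 59.5 W/m

Q' = 59.5 W/m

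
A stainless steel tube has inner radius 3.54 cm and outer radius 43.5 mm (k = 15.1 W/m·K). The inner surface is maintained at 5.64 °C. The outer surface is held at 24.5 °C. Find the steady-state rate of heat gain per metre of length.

Q' = 2πk·ΔT/ln(r₂/r₁) = 2π × 15.1 × 18.86 / ln(0.0435/0.0354) = 8680 W/m

Q' = 8.68 kW/m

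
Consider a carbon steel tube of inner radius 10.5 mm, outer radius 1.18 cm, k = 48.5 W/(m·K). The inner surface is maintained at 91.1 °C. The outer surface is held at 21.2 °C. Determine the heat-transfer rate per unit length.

Q' = 1.82×10^5 W/m

Q' = 2πk·ΔT/ln(r₂/r₁) = 2π × 48.5 × 69.9 / ln(0.0118/0.0105) = 1.82×10^5 W/m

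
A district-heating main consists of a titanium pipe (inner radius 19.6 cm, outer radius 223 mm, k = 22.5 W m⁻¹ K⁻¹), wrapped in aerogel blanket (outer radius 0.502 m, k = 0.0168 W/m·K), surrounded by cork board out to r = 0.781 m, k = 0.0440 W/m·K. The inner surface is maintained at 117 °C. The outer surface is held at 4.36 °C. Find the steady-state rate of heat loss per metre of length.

Q' = 12.1 W/m

Treat each layer as a resistance in series:
  R'_titanium = ln(0.223/0.196)/(2πk) = 0.1291/(2π·22.5) = 9.129×10^-4 m·K/W
  R'_aerogel blanket = ln(0.502/0.223)/(2πk) = 0.8114/(2π·0.0168) = 7.687 m·K/W
  R'_cork board = ln(0.781/0.502)/(2πk) = 0.4420/(2π·0.0440) = 1.599 m·K/W
ΣR = 9.129×10^-4 + 7.687 + 1.599 = 9.287 m·K/W
Q' = ΔT/ΣR = (117 °C − 4.36 °C)/9.287 = 12.1 W/m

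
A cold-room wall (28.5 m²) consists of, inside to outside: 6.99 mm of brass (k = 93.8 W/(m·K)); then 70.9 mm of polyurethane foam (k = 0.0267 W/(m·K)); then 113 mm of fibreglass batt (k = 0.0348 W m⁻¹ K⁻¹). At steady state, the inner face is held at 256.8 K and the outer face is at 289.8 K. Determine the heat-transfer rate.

Q = 159 W

Series thermal resistances, inner to outer:
  R_brass = L/(kA) = 0.00699/(93.8·28.5) = 2.615×10^-6 K/W
  R_polyurethane foam = L/(kA) = 0.0709/(0.0267·28.5) = 0.09317 K/W
  R_fibreglass batt = L/(kA) = 0.113/(0.0348·28.5) = 0.1139 K/W
ΣR = 2.615×10^-6 + 0.09317 + 0.1139 = 0.2071 K/W
Q = ΔT/ΣR = (256.8 K − 289.8 K)/0.2071 = -159 W
(Negative Q ⇒ heat flows inward; heat gain = 159 W.)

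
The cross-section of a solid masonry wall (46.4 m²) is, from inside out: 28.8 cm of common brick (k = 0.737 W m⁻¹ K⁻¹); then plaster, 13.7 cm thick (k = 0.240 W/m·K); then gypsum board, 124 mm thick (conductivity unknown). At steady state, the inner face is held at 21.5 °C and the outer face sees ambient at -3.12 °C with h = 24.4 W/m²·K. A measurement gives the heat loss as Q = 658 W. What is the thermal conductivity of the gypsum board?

k = 0.169 W/m·K

ΣR = ΔT/Q = |21.5 − -3.12|/658 = 0.03742 K/W
Known resistances:
  R_common brick = L/(kA) = 0.288/(0.737·46.4) = 0.008422 K/W
  R_plaster = L/(kA) = 0.137/(0.240·46.4) = 0.01230 K/W
  R_conv,out = 1/(hA) = 1/(24.4·46.4) = 8.833×10^-4 K/W
R_gypsum board = ΣR − ΣR_known = 0.03742 − 0.02161 = 0.01581 K/W
L/(kA) = 0.01581 ⇒ k = 0.124/(0.01581·46.4) = 0.169 W/m·K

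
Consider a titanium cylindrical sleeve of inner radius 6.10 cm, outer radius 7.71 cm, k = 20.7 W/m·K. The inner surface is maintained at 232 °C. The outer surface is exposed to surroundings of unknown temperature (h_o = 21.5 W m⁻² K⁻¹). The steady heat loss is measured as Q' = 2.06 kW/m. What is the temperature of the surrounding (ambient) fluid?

Series resistances:
  R'_titanium = ln(0.0771/0.0610)/(2πk) = 0.2342/(2π·20.7) = 0.001801 m·K/W
  R'_conv,out = 1/(2πr h) = 1/(2π·0.0771·21.5) = 0.09601 m·K/W
ΣR = 0.09781 m·K/W
ΔT = Q'·ΣR = 2060 × 0.09781 = 201.5 K
Heat flows outward, so T_out = T_in − ΔT = 232 − 201.5 = 30.5 °C

T_out = 30.5 °C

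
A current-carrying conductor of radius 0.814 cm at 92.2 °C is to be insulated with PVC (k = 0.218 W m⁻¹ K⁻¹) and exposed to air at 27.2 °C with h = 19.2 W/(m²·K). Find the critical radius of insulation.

r_cr = 1.14 cm

For a cylinder, r_cr = k_ins/h = 0.218/19.2 = 0.0114 m = 1.14 cm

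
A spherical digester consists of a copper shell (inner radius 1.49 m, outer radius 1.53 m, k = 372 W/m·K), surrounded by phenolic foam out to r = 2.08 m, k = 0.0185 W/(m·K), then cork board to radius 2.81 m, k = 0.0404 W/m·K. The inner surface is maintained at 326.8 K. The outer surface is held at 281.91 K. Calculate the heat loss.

Q = 45.4 W

Treat each layer as a resistance in series:
  R_copper = (1/1.49 − 1/1.53)/(4πk) = 0.01755/(4π·372) = 3.753×10^-6 K/W
  R_phenolic foam = (1/1.53 − 1/2.08)/(4πk) = 0.1728/(4π·0.0185) = 0.7434 K/W
  R_cork board = (1/2.08 − 1/2.81)/(4πk) = 0.1249/(4π·0.0404) = 0.2460 K/W
ΣR = 3.753×10^-6 + 0.7434 + 0.2460 = 0.9894 K/W
Q = ΔT/ΣR = (326.8 K − 281.91 K)/0.9894 = 45.4 W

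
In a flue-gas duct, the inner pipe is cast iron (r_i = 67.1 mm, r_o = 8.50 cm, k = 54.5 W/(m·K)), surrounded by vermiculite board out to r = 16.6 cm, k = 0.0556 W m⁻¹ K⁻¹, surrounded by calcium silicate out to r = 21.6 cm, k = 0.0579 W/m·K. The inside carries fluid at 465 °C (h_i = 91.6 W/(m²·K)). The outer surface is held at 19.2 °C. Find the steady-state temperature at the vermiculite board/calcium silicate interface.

T = 140 °C

Resistance network (inner→outer):
  R'_conv,in = 1/(2πr h) = 1/(2π·0.0671·91.6) = 0.02589 m·K/W
  R'_cast iron = ln(0.0850/0.0671)/(2πk) = 0.2365/(2π·54.5) = 6.905×10^-4 m·K/W
  R'_vermiculite board = ln(0.166/0.0850)/(2πk) = 0.6693/(2π·0.0556) = 1.916 m·K/W
  R'_calcium silicate = ln(0.216/0.166)/(2πk) = 0.2633/(2π·0.0579) = 0.7237 m·K/W
ΣR = 0.02589 + 6.905×10^-4 + 1.916 + 0.7237 = 2.666 m·K/W
Q' = ΔT/ΣR = (465 °C − 19.2 °C)/2.666 = 167.2 W/m
From the inner boundary to the vermiculite board/calcium silicate interface, ΣR_partial = 1.943 m·K/W.
T_interface = T_in − Q'·ΣR_partial = 465 °C − (167.2)(1.943) = 140 °C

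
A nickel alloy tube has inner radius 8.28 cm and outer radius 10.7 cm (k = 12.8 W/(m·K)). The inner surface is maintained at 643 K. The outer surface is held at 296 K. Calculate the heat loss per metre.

Q' = 2πk·ΔT/ln(r₂/r₁) = 2π × 12.8 × 347 / ln(0.107/0.0828) = 1.09×10^5 W/m

Q' = 109 kW/m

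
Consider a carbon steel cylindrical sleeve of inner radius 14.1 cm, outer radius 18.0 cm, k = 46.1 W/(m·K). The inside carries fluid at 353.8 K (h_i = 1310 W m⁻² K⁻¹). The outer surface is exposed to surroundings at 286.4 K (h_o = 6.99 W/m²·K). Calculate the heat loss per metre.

Resistance network (inner→outer):
  R'_conv,in = 1/(2πr h) = 1/(2π·0.141·1310) = 8.616×10^-4 m·K/W
  R'_carbon steel = ln(0.180/0.141)/(2πk) = 0.2442/(2π·46.1) = 8.431×10^-4 m·K/W
  R'_conv,out = 1/(2πr h) = 1/(2π·0.180·6.99) = 0.1265 m·K/W
ΣR = 8.616×10^-4 + 8.431×10^-4 + 0.1265 = 0.1282 m·K/W
Q' = ΔT/ΣR = (353.8 K − 286.4 K)/0.1282 = 526 W/m

Q' = 526 W/m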